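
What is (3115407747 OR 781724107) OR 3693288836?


Step 1: 3115407747 | 781724107 = 3216603595
Step 2: 3216603595 | 3693288836 = 4290477519

4290477519


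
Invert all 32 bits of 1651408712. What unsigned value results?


1651408712 ^ 4294967295 = 2643558583

2643558583


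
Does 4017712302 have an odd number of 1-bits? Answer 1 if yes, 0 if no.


0b11101111011110010110110010101110 has 21 ones => parity 1

1


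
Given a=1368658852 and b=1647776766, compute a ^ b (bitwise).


1368658852 ^ 1647776766 = 866320474

866320474


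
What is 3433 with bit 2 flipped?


3433 ^ (1 << 2) = 3433 ^ 4 = 3437

3437


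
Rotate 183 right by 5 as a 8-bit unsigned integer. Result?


Rotate 0b10110111 right by 5 (8-bit) = 0b10111101 = 189

189


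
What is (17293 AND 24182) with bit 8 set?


Step 1: 17293 & 24182 = 16900
Step 2: 16900 | (1 << 8) = 16900 | 256 = 17156

17156


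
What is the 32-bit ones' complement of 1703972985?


1703972985 ^ 4294967295 = 2590994310

2590994310


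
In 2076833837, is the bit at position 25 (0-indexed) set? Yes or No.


0b1111011110010011111100000101101, bit 25 = 1. Yes

Yes


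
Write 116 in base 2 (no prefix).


116 = 1110100 in binary

1110100


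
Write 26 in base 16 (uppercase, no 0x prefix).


26 = 1A hex

1A


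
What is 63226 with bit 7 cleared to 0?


63226 & ~(1 << 7) = 63098

63098


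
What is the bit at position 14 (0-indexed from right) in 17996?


0b100011001001100, position 14 = 1

1


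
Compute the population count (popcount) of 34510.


0b1000011011001110 has 8 set bits

8


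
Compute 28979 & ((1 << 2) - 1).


28979 & 3 = 3

3


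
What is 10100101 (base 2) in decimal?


10100101 in decimal = 165

165


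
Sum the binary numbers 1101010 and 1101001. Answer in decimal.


1101010 + 1101001 = 11010011 = 211

211


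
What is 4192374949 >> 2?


0b11111001111000101001000010100101 >> 2 = 0b111110011110001010010000101001 = 1048093737

1048093737


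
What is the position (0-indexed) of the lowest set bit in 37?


0b100101. Lowest set bit at position 0

0


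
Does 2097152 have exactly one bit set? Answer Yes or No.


0b1000000000000000000000. Only one bit set => Yes

Yes


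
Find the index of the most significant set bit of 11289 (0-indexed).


0b10110000011001. Highest set bit at position 13

13


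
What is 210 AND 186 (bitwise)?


0b11010010 & 0b10111010 = 0b10010010 = 146

146


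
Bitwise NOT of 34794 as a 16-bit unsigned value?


~0b1000011111101010 = 0b111100000010101 = 30741 (16-bit unsigned)

30741


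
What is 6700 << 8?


0b1101000101100 << 8 = 0b110100010110000000000 = 1715200

1715200


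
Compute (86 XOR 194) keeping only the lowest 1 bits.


Step 1: 86 ^ 194 = 148
Step 2: 148 & 1 = 0

0


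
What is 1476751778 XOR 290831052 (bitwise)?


0b1011000000001010111000110100010 ^ 0b10001010101011011101011001100 = 0b1001001010100001100101101101110 = 1230031726

1230031726


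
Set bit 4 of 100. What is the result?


100 | (1 << 4) = 100 | 16 = 116

116


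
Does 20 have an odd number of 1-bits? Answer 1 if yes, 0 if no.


0b10100 has 2 ones => parity 0

0


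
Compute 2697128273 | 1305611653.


0b10100000110000101110100101010001 | 0b1001101110100100000110110000101 = 0b11101101110100101110110111010101 = 3990023637

3990023637


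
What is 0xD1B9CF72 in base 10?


D1B9CF72 hex = 3518615410 decimal

3518615410


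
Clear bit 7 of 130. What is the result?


130 & ~(1 << 7) = 2

2


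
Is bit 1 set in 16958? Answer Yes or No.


0b100001000111110, bit 1 = 1. Yes

Yes


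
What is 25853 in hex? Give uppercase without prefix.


25853 = 64FD hex

64FD


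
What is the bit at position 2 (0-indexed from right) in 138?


0b10001010, position 2 = 0

0


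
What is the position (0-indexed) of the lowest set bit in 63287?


0b1111011100110111. Lowest set bit at position 0

0


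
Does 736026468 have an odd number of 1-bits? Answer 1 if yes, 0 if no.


0b101011110111101101111101100100 has 20 ones => parity 0

0


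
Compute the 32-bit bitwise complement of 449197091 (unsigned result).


~0b11010110001100011010000100011 = 0b11100101001110011100101111011100 = 3845770204 (32-bit unsigned)

3845770204


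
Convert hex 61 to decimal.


61 hex = 97 decimal

97


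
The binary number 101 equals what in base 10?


101 in decimal = 5

5


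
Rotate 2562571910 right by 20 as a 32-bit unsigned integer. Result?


Rotate 0b10011000101111011011111010000110 right by 20 (32-bit) = 0b11011011111010000110100110001011 = 3689441675

3689441675


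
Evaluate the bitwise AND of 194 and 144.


0b11000010 & 0b10010000 = 0b10000000 = 128

128


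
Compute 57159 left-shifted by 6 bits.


0b1101111101000111 << 6 = 0b1101111101000111000000 = 3658176

3658176


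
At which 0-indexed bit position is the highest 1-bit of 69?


0b1000101. Highest set bit at position 6

6


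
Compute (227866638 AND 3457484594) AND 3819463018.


Step 1: 227866638 & 3457484594 = 202637314
Step 2: 202637314 & 3819463018 = 2

2


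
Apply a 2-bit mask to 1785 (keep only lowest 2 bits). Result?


1785 & 3 = 1

1


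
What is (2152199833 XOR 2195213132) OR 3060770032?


Step 1: 2152199833 ^ 2195213132 = 44023253
Step 2: 44023253 | 3060770032 = 3070213621

3070213621


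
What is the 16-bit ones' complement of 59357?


59357 ^ 65535 = 6178

6178


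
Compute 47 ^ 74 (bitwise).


0b101111 ^ 0b1001010 = 0b1100101 = 101

101


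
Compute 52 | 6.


0b110100 | 0b110 = 0b110110 = 54

54


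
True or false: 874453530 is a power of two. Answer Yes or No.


0b110100000111110001101000011010. Multiple bits set => No

No


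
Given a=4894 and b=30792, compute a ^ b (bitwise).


4894 ^ 30792 = 27478

27478


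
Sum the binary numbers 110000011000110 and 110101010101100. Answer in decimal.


110000011000110 + 110101010101100 = 1100101101110010 = 52082

52082


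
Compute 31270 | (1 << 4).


31270 | (1 << 4) = 31270 | 16 = 31286

31286


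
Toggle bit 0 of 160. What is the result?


160 ^ (1 << 0) = 160 ^ 1 = 161

161


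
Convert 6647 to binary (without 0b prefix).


6647 = 1100111110111 in binary

1100111110111


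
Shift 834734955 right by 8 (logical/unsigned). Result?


0b110001110000010000101101101011 >> 8 = 0b1100011100000100001011 = 3260683

3260683


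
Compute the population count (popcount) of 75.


0b1001011 has 4 set bits

4


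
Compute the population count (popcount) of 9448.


0b10010011101000 has 6 set bits

6


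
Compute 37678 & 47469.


0b1001001100101110 & 0b1011100101101101 = 0b1001000100101100 = 37164

37164


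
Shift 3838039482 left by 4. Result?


0b11100100110000111101010110111010 << 4 = 0b111001001100001111010101101110100000 = 61408631712

61408631712


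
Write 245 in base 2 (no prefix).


245 = 11110101 in binary

11110101


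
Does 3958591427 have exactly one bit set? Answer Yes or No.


0b11101011111100110100111111000011. Multiple bits set => No

No


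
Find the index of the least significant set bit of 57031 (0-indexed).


0b1101111011000111. Lowest set bit at position 0

0


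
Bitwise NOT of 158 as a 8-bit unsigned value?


~0b10011110 = 0b1100001 = 97 (8-bit unsigned)

97


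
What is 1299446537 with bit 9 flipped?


1299446537 ^ (1 << 9) = 1299446537 ^ 512 = 1299446025

1299446025


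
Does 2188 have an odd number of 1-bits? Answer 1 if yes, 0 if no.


0b100010001100 has 4 ones => parity 0

0


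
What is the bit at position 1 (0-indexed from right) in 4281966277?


0b11111111001110011001111011000101, position 1 = 0

0


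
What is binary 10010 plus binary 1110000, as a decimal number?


10010 + 1110000 = 10000010 = 130

130


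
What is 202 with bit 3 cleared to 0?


202 & ~(1 << 3) = 194

194


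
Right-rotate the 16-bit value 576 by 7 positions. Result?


Rotate 0b1001000000 right by 7 (16-bit) = 0b1000000000000100 = 32772

32772


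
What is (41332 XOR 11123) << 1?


Step 1: 41332 ^ 11123 = 35335
Step 2: 35335 << 1 = 70670

70670


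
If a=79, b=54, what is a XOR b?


79 ^ 54 = 121

121


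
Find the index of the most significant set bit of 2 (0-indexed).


0b10. Highest set bit at position 1

1


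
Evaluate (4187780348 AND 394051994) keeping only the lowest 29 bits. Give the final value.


Step 1: 4187780348 & 394051994 = 287064216
Step 2: 287064216 & 536870911 = 287064216

287064216


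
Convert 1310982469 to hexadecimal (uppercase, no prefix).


1310982469 = 4E240145 hex

4E240145


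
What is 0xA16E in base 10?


A16E hex = 41326 decimal

41326


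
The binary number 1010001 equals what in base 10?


1010001 in decimal = 81

81


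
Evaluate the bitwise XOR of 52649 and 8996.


0b1100110110101001 ^ 0b10001100100100 = 0b1110111010001101 = 61069

61069


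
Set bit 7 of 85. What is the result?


85 | (1 << 7) = 85 | 128 = 213

213


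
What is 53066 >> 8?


0b1100111101001010 >> 8 = 0b11001111 = 207

207


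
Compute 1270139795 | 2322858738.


0b1001011101101001100101110010011 | 0b10001010011101000000001011110010 = 0b11001011111101001100101111110011 = 3421817843

3421817843


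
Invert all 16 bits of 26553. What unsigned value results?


26553 ^ 65535 = 38982

38982


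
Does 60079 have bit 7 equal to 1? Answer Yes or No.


0b1110101010101111, bit 7 = 1. Yes

Yes


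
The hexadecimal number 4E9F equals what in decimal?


4E9F hex = 20127 decimal

20127


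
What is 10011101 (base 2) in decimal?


10011101 in decimal = 157

157


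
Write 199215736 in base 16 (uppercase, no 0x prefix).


199215736 = BDFCA78 hex

BDFCA78


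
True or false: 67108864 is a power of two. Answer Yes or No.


0b100000000000000000000000000. Only one bit set => Yes

Yes


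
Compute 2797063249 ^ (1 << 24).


2797063249 ^ (1 << 24) = 2797063249 ^ 16777216 = 2813840465

2813840465


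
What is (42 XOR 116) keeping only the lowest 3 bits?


Step 1: 42 ^ 116 = 94
Step 2: 94 & 7 = 6

6


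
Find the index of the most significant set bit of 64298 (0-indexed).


0b1111101100101010. Highest set bit at position 15

15


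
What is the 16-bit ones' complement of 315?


315 ^ 65535 = 65220

65220


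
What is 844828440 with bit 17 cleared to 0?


844828440 & ~(1 << 17) = 844697368

844697368


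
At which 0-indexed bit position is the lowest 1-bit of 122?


0b1111010. Lowest set bit at position 1

1


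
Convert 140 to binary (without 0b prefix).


140 = 10001100 in binary

10001100


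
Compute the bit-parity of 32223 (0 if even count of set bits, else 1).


0b111110111011111 has 13 ones => parity 1

1


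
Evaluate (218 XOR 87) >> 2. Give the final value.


Step 1: 218 ^ 87 = 141
Step 2: 141 >> 2 = 35

35


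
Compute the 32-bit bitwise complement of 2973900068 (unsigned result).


~0b10110001010000100001110100100100 = 0b1001110101111011110001011011011 = 1321067227 (32-bit unsigned)

1321067227


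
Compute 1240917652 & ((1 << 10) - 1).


1240917652 & 1023 = 660

660


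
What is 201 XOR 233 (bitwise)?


0b11001001 ^ 0b11101001 = 0b100000 = 32

32


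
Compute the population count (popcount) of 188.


0b10111100 has 5 set bits

5


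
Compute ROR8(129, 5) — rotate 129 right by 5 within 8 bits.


Rotate 0b10000001 right by 5 (8-bit) = 0b1100 = 12

12


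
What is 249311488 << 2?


0b1110110111000011000100000000 << 2 = 0b111011011100001100010000000000 = 997245952

997245952


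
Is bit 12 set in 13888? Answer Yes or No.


0b11011001000000, bit 12 = 1. Yes

Yes


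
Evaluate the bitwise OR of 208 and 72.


0b11010000 | 0b1001000 = 0b11011000 = 216

216


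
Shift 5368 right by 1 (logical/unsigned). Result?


0b1010011111000 >> 1 = 0b101001111100 = 2684

2684


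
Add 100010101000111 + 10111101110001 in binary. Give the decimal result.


100010101000111 + 10111101110001 = 111010010111000 = 29880

29880


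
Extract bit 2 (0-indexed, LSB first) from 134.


0b10000110, position 2 = 1

1


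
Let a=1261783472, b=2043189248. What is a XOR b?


1261783472 ^ 2043189248 = 855495088

855495088


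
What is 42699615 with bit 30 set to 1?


42699615 | (1 << 30) = 42699615 | 1073741824 = 1116441439

1116441439


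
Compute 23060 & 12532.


0b101101000010100 & 0b11000011110100 = 0b1000000010100 = 4116

4116


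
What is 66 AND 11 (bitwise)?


0b1000010 & 0b1011 = 0b10 = 2

2


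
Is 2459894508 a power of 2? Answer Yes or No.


0b10010010100111110000001011101100. Multiple bits set => No

No


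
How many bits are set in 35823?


0b1000101111101111 has 11 set bits

11


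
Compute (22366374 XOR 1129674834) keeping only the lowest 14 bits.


Step 1: 22366374 ^ 1129674834 = 1107308788
Step 2: 1107308788 & 16383 = 12532

12532


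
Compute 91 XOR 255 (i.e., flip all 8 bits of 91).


91 ^ 255 = 164

164


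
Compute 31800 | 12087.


0b111110000111000 | 0b10111100110111 = 0b111111100111111 = 32575

32575


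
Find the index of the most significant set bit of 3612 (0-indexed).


0b111000011100. Highest set bit at position 11

11


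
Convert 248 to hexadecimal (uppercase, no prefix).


248 = F8 hex

F8


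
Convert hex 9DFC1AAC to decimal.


9DFC1AAC hex = 2650544812 decimal

2650544812


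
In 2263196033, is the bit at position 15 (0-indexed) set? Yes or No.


0b10000110111001011010000110000001, bit 15 = 1. Yes

Yes


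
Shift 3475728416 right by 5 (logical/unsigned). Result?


0b11001111001010110110100000100000 >> 5 = 0b110011110010101101101000001 = 108616513

108616513


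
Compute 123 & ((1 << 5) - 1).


123 & 31 = 27

27


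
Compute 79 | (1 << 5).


79 | (1 << 5) = 79 | 32 = 111

111


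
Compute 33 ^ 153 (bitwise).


0b100001 ^ 0b10011001 = 0b10111000 = 184

184


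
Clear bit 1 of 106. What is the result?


106 & ~(1 << 1) = 104

104


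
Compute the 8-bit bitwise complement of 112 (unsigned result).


~0b1110000 = 0b10001111 = 143 (8-bit unsigned)

143


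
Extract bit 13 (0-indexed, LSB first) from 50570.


0b1100010110001010, position 13 = 0

0


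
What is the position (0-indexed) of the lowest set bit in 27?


0b11011. Lowest set bit at position 0

0


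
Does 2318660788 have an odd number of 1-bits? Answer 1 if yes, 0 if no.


0b10001010001100111111010010110100 has 16 ones => parity 0

0


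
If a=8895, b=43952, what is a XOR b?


8895 ^ 43952 = 35087

35087


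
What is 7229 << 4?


0b1110000111101 << 4 = 0b11100001111010000 = 115664

115664


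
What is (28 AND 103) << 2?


Step 1: 28 & 103 = 4
Step 2: 4 << 2 = 16

16


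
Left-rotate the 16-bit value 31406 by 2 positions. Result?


Rotate 0b111101010101110 left by 2 (16-bit) = 0b1110101010111001 = 60089

60089


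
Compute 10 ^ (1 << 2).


10 ^ (1 << 2) = 10 ^ 4 = 14

14


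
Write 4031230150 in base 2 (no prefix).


4031230150 = 11110000010001111011000011000110 in binary

11110000010001111011000011000110


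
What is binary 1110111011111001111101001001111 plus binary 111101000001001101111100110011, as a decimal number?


1110111011111001111101001001111 + 111101000001001101111100110011 = 10110100100000011101100110000010 = 3028408706

3028408706


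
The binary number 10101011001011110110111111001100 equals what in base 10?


10101011001011110110111111001100 in decimal = 2872012748

2872012748


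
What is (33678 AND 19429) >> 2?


Step 1: 33678 & 19429 = 900
Step 2: 900 >> 2 = 225

225


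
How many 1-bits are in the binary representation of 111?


0b1101111 has 6 set bits

6


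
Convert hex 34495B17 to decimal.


34495B17 hex = 877222679 decimal

877222679


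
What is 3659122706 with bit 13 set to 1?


3659122706 | (1 << 13) = 3659122706 | 8192 = 3659130898

3659130898


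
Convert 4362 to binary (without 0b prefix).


4362 = 1000100001010 in binary

1000100001010


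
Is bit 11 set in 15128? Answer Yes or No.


0b11101100011000, bit 11 = 1. Yes

Yes


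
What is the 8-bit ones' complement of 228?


228 ^ 255 = 27

27


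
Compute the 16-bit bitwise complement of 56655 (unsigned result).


~0b1101110101001111 = 0b10001010110000 = 8880 (16-bit unsigned)

8880


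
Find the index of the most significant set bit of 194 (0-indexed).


0b11000010. Highest set bit at position 7

7


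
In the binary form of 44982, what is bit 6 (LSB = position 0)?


0b1010111110110110, position 6 = 0

0


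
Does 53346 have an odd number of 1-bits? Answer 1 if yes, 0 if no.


0b1101000001100010 has 6 ones => parity 0

0


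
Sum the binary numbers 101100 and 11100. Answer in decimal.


101100 + 11100 = 1001000 = 72

72


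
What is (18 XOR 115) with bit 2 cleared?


Step 1: 18 ^ 115 = 97
Step 2: 97 & ~(1 << 2) = 97

97


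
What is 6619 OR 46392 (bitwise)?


0b1100111011011 | 0b1011010100111000 = 0b1011110111111011 = 48635

48635


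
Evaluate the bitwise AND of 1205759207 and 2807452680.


0b1000111110111100110110011100111 & 0b10100111010101100101010000001000 = 0b111010101100100010000000000 = 123094016

123094016


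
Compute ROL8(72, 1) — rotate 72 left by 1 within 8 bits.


Rotate 0b1001000 left by 1 (8-bit) = 0b10010000 = 144

144


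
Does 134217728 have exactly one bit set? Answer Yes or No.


0b1000000000000000000000000000. Only one bit set => Yes

Yes


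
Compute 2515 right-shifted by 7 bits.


0b100111010011 >> 7 = 0b10011 = 19

19


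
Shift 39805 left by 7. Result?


0b1001101101111101 << 7 = 0b10011011011111010000000 = 5095040

5095040


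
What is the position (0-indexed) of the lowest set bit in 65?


0b1000001. Lowest set bit at position 0

0


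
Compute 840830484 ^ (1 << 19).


840830484 ^ (1 << 19) = 840830484 ^ 524288 = 840306196

840306196


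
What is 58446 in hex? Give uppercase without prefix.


58446 = E44E hex

E44E


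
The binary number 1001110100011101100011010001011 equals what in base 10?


1001110100011101100011010001011 in decimal = 1317979787

1317979787


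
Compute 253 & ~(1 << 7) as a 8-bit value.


253 & ~(1 << 7) = 125

125


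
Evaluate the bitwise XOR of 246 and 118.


0b11110110 ^ 0b1110110 = 0b10000000 = 128

128


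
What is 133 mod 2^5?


133 & 31 = 5

5


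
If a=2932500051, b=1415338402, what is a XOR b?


2932500051 ^ 1415338402 = 4204150769

4204150769


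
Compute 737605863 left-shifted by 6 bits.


0b101011111101101111100011100111 << 6 = 0b101011111101101111100011100111000000 = 47206775232

47206775232


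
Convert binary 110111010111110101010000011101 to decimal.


110111010111110101010000011101 in decimal = 928994333

928994333


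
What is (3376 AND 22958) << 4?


Step 1: 3376 & 22958 = 2336
Step 2: 2336 << 4 = 37376

37376


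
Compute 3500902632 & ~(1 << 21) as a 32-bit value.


3500902632 & ~(1 << 21) = 3498805480

3498805480


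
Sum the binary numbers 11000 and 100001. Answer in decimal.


11000 + 100001 = 111001 = 57

57


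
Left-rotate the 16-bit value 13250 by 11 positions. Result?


Rotate 0b11001111000010 left by 11 (16-bit) = 0b1000110011110 = 4510

4510


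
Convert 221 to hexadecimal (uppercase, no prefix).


221 = DD hex

DD


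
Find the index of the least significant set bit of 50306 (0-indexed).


0b1100010010000010. Lowest set bit at position 1

1


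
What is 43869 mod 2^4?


43869 & 15 = 13

13


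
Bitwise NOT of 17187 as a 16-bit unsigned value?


~0b100001100100011 = 0b1011110011011100 = 48348 (16-bit unsigned)

48348


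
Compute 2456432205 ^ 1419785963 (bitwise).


0b10010010011010100010111001001101 ^ 0b1010100101000000011011011101011 = 0b11000110110010100001100010100110 = 3335133350

3335133350


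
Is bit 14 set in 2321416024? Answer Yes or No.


0b10001010010111011111111101011000, bit 14 = 1. Yes

Yes


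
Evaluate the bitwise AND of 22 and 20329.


0b10110 & 0b100111101101001 = 0b0 = 0

0


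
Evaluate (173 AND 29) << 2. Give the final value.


Step 1: 173 & 29 = 13
Step 2: 13 << 2 = 52

52


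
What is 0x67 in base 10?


67 hex = 103 decimal

103


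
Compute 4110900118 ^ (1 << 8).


4110900118 ^ (1 << 8) = 4110900118 ^ 256 = 4110899862

4110899862


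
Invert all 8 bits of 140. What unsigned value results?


140 ^ 255 = 115

115


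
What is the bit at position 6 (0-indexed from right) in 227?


0b11100011, position 6 = 1

1


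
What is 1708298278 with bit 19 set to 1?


1708298278 | (1 << 19) = 1708298278 | 524288 = 1708822566

1708822566


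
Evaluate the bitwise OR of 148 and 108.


0b10010100 | 0b1101100 = 0b11111100 = 252

252


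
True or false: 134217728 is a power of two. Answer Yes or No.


0b1000000000000000000000000000. Only one bit set => Yes

Yes


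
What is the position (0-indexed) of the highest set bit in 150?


0b10010110. Highest set bit at position 7

7


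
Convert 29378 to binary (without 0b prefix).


29378 = 111001011000010 in binary

111001011000010


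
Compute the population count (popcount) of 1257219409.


0b1001010111011111010010101010001 has 17 set bits

17


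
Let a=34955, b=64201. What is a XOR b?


34955 ^ 64201 = 29250

29250


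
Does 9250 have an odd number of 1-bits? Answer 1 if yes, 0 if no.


0b10010000100010 has 4 ones => parity 0

0


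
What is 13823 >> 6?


0b11010111111111 >> 6 = 0b11010111 = 215

215


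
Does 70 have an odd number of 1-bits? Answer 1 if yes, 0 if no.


0b1000110 has 3 ones => parity 1

1


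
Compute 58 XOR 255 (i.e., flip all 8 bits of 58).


58 ^ 255 = 197

197


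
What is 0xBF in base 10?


BF hex = 191 decimal

191


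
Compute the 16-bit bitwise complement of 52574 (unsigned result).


~0b1100110101011110 = 0b11001010100001 = 12961 (16-bit unsigned)

12961


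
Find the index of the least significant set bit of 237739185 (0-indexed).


0b1110001010111001110010110001. Lowest set bit at position 0

0


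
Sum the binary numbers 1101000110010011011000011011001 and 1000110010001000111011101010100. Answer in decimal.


1101000110010011011000011011001 + 1000110010001000111011101010100 = 10101111000011100010100000101101 = 2936940589

2936940589


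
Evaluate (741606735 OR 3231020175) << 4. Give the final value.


Step 1: 741606735 | 3231020175 = 3971315151
Step 2: 3971315151 << 4 = 63541042416

63541042416


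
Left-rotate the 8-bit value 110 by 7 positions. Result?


Rotate 0b1101110 left by 7 (8-bit) = 0b110111 = 55

55


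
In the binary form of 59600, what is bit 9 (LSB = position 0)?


0b1110100011010000, position 9 = 0

0


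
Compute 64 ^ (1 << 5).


64 ^ (1 << 5) = 64 ^ 32 = 96

96


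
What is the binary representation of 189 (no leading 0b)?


189 = 10111101 in binary

10111101


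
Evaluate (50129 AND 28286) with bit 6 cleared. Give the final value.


Step 1: 50129 & 28286 = 16976
Step 2: 16976 & ~(1 << 6) = 16912

16912


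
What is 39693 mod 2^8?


39693 & 255 = 13

13


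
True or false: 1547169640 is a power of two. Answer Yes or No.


0b1011100001101111110111101101000. Multiple bits set => No

No


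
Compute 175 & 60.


0b10101111 & 0b111100 = 0b101100 = 44

44


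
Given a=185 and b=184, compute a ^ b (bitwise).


185 ^ 184 = 1

1


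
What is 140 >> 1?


0b10001100 >> 1 = 0b1000110 = 70

70


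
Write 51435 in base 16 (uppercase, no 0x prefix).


51435 = C8EB hex

C8EB


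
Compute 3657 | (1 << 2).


3657 | (1 << 2) = 3657 | 4 = 3661

3661


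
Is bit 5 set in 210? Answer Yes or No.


0b11010010, bit 5 = 0. No

No


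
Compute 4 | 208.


0b100 | 0b11010000 = 0b11010100 = 212

212


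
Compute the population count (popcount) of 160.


0b10100000 has 2 set bits

2


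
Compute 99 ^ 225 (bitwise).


0b1100011 ^ 0b11100001 = 0b10000010 = 130

130


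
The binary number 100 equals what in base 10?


100 in decimal = 4

4


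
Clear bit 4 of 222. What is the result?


222 & ~(1 << 4) = 206

206


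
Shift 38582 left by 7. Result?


0b1001011010110110 << 7 = 0b10010110101101100000000 = 4938496

4938496


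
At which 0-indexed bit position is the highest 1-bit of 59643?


0b1110100011111011. Highest set bit at position 15

15


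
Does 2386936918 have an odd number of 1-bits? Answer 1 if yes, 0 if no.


0b10001110010001011100010001010110 has 14 ones => parity 0

0


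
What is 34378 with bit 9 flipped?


34378 ^ (1 << 9) = 34378 ^ 512 = 33866

33866


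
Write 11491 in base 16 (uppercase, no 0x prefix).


11491 = 2CE3 hex

2CE3


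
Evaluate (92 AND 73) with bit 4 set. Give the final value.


Step 1: 92 & 73 = 72
Step 2: 72 | (1 << 4) = 72 | 16 = 88

88


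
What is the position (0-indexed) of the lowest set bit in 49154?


0b1100000000000010. Lowest set bit at position 1

1


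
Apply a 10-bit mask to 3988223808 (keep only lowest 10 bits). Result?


3988223808 & 1023 = 832

832


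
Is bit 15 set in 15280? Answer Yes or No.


0b11101110110000, bit 15 = 0. No

No


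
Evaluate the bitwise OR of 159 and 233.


0b10011111 | 0b11101001 = 0b11111111 = 255

255


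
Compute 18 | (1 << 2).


18 | (1 << 2) = 18 | 4 = 22

22


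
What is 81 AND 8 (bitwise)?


0b1010001 & 0b1000 = 0b0 = 0

0


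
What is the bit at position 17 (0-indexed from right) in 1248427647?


0b1001010011010010111111001111111, position 17 = 0

0


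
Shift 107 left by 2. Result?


0b1101011 << 2 = 0b110101100 = 428

428


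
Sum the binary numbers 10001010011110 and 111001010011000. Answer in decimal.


10001010011110 + 111001010011000 = 1001010100110110 = 38198

38198


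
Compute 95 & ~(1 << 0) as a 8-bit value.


95 & ~(1 << 0) = 94

94


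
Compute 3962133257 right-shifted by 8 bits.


0b11101100001010010101101100001001 >> 8 = 0b111011000010100101011011 = 15477083

15477083


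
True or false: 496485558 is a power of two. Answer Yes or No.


0b11101100101111100010010110110. Multiple bits set => No

No


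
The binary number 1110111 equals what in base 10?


1110111 in decimal = 119

119


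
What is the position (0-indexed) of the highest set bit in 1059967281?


0b111111001011011101000100110001. Highest set bit at position 29

29


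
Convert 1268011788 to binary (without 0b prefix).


1268011788 = 1001011100101000101001100001100 in binary

1001011100101000101001100001100


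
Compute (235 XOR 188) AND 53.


Step 1: 235 ^ 188 = 87
Step 2: 87 & 53 = 21

21


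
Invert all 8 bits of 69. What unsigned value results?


69 ^ 255 = 186

186


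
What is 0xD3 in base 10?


D3 hex = 211 decimal

211


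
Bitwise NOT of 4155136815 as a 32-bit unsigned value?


~0b11110111101010100101101100101111 = 0b1000010101011010010011010000 = 139830480 (32-bit unsigned)

139830480


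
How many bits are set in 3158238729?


0b10111100001111101110011000001001 has 17 set bits

17


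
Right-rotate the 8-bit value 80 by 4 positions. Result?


Rotate 0b1010000 right by 4 (8-bit) = 0b101 = 5

5


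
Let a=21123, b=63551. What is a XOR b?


21123 ^ 63551 = 43708

43708


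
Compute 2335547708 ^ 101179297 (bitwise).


0b10001011001101011010000100111100 ^ 0b110000001111101111110100001 = 0b10001101001100100111111010011101 = 2368896669

2368896669


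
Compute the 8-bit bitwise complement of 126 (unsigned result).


~0b1111110 = 0b10000001 = 129 (8-bit unsigned)

129


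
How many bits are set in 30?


0b11110 has 4 set bits

4


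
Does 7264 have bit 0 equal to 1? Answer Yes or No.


0b1110001100000, bit 0 = 0. No

No


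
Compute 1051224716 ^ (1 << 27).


1051224716 ^ (1 << 27) = 1051224716 ^ 134217728 = 917006988

917006988


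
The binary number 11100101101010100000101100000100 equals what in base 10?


11100101101010100000101100000100 in decimal = 3853126404

3853126404


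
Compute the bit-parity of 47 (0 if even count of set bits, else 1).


0b101111 has 5 ones => parity 1

1


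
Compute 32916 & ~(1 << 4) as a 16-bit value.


32916 & ~(1 << 4) = 32900

32900


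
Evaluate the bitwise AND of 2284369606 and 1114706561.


0b10001000001010001011011011000110 & 0b1000010011100010001001010000001 = 0b1000000001001010000000 = 2101888

2101888


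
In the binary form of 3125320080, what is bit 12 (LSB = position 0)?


0b10111010010010001001100110010000, position 12 = 1

1


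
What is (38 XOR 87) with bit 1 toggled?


Step 1: 38 ^ 87 = 113
Step 2: 113 ^ (1 << 1) = 113 ^ 2 = 115

115


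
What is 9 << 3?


0b1001 << 3 = 0b1001000 = 72

72


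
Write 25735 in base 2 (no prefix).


25735 = 110010010000111 in binary

110010010000111


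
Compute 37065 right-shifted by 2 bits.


0b1001000011001001 >> 2 = 0b10010000110010 = 9266

9266


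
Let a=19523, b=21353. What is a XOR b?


19523 ^ 21353 = 7978

7978


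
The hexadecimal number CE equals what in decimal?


CE hex = 206 decimal

206


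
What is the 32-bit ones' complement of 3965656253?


3965656253 ^ 4294967295 = 329311042

329311042


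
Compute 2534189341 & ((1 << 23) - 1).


2534189341 & 8388607 = 829725

829725


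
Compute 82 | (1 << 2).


82 | (1 << 2) = 82 | 4 = 86

86


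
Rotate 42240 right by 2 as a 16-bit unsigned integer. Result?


Rotate 0b1010010100000000 right by 2 (16-bit) = 0b10100101000000 = 10560

10560


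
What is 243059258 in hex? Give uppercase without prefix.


243059258 = E7CCA3A hex

E7CCA3A


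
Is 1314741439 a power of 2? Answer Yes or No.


0b1001110010111010101110010111111. Multiple bits set => No

No


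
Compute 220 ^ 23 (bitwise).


0b11011100 ^ 0b10111 = 0b11001011 = 203

203


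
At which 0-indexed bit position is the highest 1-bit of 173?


0b10101101. Highest set bit at position 7

7


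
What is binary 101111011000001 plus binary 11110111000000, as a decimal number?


101111011000001 + 11110111000000 = 1001110010000001 = 40065

40065


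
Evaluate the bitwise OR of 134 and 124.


0b10000110 | 0b1111100 = 0b11111110 = 254

254


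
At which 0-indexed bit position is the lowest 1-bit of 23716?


0b101110010100100. Lowest set bit at position 2

2


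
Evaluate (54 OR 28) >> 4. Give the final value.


Step 1: 54 | 28 = 62
Step 2: 62 >> 4 = 3

3


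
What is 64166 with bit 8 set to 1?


64166 | (1 << 8) = 64166 | 256 = 64422

64422


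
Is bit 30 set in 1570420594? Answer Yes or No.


0b1011101100110101011011101110010, bit 30 = 1. Yes

Yes


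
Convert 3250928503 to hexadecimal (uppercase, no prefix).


3250928503 = C1C53B77 hex

C1C53B77


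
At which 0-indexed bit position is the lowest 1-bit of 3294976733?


0b11000100011001010101101011011101. Lowest set bit at position 0

0


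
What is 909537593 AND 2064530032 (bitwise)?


0b110110001101100111000100111001 & 0b1111011000011100011101001110000 = 0b110010000001100011000000110000 = 839266352

839266352


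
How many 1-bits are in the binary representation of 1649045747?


0b1100010010010100111000011110011 has 15 set bits

15


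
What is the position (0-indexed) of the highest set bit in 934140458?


0b110111101011011101101000101010. Highest set bit at position 29

29


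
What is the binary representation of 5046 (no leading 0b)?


5046 = 1001110110110 in binary

1001110110110


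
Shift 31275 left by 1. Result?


0b111101000101011 << 1 = 0b1111010001010110 = 62550

62550


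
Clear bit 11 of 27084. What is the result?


27084 & ~(1 << 11) = 25036

25036


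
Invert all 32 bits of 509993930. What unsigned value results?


509993930 ^ 4294967295 = 3784973365

3784973365


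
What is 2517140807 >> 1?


0b10010110000010001000010101000111 >> 1 = 0b1001011000001000100001010100011 = 1258570403

1258570403


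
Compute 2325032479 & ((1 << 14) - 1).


2325032479 & 16383 = 11807

11807


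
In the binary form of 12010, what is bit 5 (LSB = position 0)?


0b10111011101010, position 5 = 1

1


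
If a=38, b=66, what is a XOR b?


38 ^ 66 = 100

100


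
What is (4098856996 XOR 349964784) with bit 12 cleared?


Step 1: 4098856996 ^ 349964784 = 3767767508
Step 2: 3767767508 & ~(1 << 12) = 3767763412

3767763412


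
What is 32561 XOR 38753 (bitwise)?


0b111111100110001 ^ 0b1001011101100001 = 0b1110100001010000 = 59472

59472


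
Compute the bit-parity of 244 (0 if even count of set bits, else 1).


0b11110100 has 5 ones => parity 1

1


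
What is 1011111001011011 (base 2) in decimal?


1011111001011011 in decimal = 48731

48731


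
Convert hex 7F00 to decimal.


7F00 hex = 32512 decimal

32512


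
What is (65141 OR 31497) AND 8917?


Step 1: 65141 | 31497 = 65405
Step 2: 65405 & 8917 = 8789

8789


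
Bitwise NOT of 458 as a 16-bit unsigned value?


~0b111001010 = 0b1111111000110101 = 65077 (16-bit unsigned)

65077


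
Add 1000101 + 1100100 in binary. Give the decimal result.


1000101 + 1100100 = 10101001 = 169

169


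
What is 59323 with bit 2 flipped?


59323 ^ (1 << 2) = 59323 ^ 4 = 59327

59327


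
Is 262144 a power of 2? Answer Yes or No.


0b1000000000000000000. Only one bit set => Yes

Yes


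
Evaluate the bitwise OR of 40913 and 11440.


0b1001111111010001 | 0b10110010110000 = 0b1011111111110001 = 49137

49137


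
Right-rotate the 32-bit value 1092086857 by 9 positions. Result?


Rotate 0b1000001000101111110110001001001 right by 9 (32-bit) = 0b100100101000001000101111110110 = 614501366

614501366


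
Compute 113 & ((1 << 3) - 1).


113 & 7 = 1

1


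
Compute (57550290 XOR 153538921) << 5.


Step 1: 57550290 ^ 153538921 = 172553403
Step 2: 172553403 << 5 = 5521708896

5521708896


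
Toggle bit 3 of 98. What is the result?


98 ^ (1 << 3) = 98 ^ 8 = 106

106


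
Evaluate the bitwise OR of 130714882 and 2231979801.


0b111110010101000110100000010 | 0b10000101000010010100111100011001 = 0b10000111110010111100111100011011 = 2278280987

2278280987


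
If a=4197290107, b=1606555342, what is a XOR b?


4197290107 ^ 1606555342 = 2783938229

2783938229


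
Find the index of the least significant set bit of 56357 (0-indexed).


0b1101110000100101. Lowest set bit at position 0

0


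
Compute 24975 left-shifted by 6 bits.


0b110000110001111 << 6 = 0b110000110001111000000 = 1598400

1598400


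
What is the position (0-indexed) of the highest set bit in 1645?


0b11001101101. Highest set bit at position 10

10


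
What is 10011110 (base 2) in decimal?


10011110 in decimal = 158

158


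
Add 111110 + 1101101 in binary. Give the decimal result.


111110 + 1101101 = 10101011 = 171

171


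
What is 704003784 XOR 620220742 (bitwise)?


0b101001111101100011111011001000 ^ 0b100100111101111101000101000110 = 0b1101000000011110111110001110 = 218230670

218230670


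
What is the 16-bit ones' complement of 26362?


26362 ^ 65535 = 39173

39173


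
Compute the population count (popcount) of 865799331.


0b110011100110110000110010100011 has 15 set bits

15


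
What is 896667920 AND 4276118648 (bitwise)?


0b110101011100100001000100010000 & 0b11111110111000000110010001111000 = 0b110100011000000000000000010000 = 878706704

878706704


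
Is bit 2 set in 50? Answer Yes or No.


0b110010, bit 2 = 0. No

No


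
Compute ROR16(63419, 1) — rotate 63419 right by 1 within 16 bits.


Rotate 0b1111011110111011 right by 1 (16-bit) = 0b1111101111011101 = 64477

64477


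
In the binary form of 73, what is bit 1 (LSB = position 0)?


0b1001001, position 1 = 0

0


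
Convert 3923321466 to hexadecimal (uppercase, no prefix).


3923321466 = E9D9227A hex

E9D9227A


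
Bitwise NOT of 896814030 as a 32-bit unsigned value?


~0b110101011101000100101111001110 = 0b11001010100010111011010000110001 = 3398153265 (32-bit unsigned)

3398153265


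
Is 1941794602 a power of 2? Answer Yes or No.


0b1110011101111010110111100101010. Multiple bits set => No

No


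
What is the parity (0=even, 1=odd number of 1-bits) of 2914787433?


0b10101101101111000010000001101001 has 15 ones => parity 1

1


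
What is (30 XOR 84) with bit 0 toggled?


Step 1: 30 ^ 84 = 74
Step 2: 74 ^ (1 << 0) = 74 ^ 1 = 75

75


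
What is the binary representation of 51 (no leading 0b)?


51 = 110011 in binary

110011


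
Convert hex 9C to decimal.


9C hex = 156 decimal

156


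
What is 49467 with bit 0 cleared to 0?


49467 & ~(1 << 0) = 49466

49466


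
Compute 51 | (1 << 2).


51 | (1 << 2) = 51 | 4 = 55

55


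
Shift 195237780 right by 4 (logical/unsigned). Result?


0b1011101000110001011110010100 >> 4 = 0b101110100011000101111001 = 12202361

12202361


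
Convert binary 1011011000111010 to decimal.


1011011000111010 in decimal = 46650

46650


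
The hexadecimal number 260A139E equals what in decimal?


260A139E hex = 638194590 decimal

638194590


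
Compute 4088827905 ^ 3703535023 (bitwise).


0b11110011101101101001000000000001 ^ 0b11011100101111110111010110101111 = 0b101111000010011110010110101110 = 789177774

789177774


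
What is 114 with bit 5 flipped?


114 ^ (1 << 5) = 114 ^ 32 = 82

82


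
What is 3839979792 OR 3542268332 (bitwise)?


0b11100100111000010111000100010000 | 0b11010011001000101011100110101100 = 0b11110111111000111111100110111100 = 4158912956

4158912956


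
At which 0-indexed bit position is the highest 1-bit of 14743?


0b11100110010111. Highest set bit at position 13

13


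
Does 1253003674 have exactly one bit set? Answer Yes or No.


0b1001010101011110101000110011010. Multiple bits set => No

No


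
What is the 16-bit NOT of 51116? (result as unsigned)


~0b1100011110101100 = 0b11100001010011 = 14419 (16-bit unsigned)

14419


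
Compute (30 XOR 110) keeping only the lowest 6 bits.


Step 1: 30 ^ 110 = 112
Step 2: 112 & 63 = 48

48


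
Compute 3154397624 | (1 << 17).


3154397624 | (1 << 17) = 3154397624 | 131072 = 3154528696

3154528696


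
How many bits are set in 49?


0b110001 has 3 set bits

3


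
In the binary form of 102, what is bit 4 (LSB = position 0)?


0b1100110, position 4 = 0

0


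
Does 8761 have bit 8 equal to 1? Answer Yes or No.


0b10001000111001, bit 8 = 0. No

No
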